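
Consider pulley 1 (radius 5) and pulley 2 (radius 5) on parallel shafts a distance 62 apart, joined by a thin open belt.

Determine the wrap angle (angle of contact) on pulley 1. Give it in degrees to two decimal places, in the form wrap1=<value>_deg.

wrap1=180.00_deg

open belt: β = asin((r2−r1)/C) = asin(0/62) = 0.0000°
wrap1 = π − 2β = 180.0000°
wrap2 = π + 2β = 180.0000°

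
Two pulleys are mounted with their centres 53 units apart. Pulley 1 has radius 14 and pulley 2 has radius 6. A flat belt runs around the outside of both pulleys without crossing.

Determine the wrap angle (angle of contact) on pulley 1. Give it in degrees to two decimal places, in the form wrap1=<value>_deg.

open belt: β = asin((r2−r1)/C) = asin(-8/53) = -8.6816°
wrap1 = π − 2β = 197.3632°
wrap2 = π + 2β = 162.6368°

wrap1=197.36_deg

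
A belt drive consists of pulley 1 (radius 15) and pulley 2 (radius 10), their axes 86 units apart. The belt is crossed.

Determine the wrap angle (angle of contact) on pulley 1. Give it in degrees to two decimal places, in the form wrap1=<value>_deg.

wrap1=213.80_deg

crossed belt: β = asin((r1+r2)/C) = asin(25/86) = 16.8997°
wrap1 = wrap2 = π + 2β = 213.7995°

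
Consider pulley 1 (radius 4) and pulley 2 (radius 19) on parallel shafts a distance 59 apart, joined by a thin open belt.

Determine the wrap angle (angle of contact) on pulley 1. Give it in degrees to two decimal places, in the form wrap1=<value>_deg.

wrap1=150.54_deg

open belt: β = asin((r2−r1)/C) = asin(15/59) = 14.7284°
wrap1 = π − 2β = 150.5432°
wrap2 = π + 2β = 209.4568°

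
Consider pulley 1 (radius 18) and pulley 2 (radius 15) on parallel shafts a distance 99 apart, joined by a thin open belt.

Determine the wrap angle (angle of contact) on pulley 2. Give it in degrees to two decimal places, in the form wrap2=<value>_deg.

wrap2=176.53_deg

open belt: β = asin((r2−r1)/C) = asin(-3/99) = -1.7365°
wrap1 = π − 2β = 183.4730°
wrap2 = π + 2β = 176.5270°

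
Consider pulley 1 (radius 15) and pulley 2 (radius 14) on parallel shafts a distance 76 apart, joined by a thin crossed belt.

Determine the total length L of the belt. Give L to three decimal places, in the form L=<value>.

L=254.313

crossed belt: β = asin((r1+r2)/C) = asin(29/76) = 22.4315°
wrap1 = wrap2 = π + 2β = 224.8630°
tangent length = C·cosβ = 70.2496
L = (r1+r2)·wrap + 2·C·cosβ = 29·3.9246 + 2·70.2496 = 254.3125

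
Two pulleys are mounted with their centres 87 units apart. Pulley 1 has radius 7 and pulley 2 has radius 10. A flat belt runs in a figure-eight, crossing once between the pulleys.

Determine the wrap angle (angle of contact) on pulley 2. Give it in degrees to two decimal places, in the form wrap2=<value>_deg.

wrap2=202.54_deg

crossed belt: β = asin((r1+r2)/C) = asin(17/87) = 11.2682°
wrap1 = wrap2 = π + 2β = 202.5365°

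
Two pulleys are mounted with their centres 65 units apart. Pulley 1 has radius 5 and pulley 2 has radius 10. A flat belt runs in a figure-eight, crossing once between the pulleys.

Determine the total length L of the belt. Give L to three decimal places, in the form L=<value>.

crossed belt: β = asin((r1+r2)/C) = asin(15/65) = 13.3424°
wrap1 = wrap2 = π + 2β = 206.6847°
tangent length = C·cosβ = 63.2456
L = (r1+r2)·wrap + 2·C·cosβ = 15·3.6073 + 2·63.2456 = 180.6010

L=180.601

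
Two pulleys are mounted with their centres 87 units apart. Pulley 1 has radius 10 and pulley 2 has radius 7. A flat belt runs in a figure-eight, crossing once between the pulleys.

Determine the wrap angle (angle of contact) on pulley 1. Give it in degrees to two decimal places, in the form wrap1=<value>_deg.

crossed belt: β = asin((r1+r2)/C) = asin(17/87) = 11.2682°
wrap1 = wrap2 = π + 2β = 202.5365°

wrap1=202.54_deg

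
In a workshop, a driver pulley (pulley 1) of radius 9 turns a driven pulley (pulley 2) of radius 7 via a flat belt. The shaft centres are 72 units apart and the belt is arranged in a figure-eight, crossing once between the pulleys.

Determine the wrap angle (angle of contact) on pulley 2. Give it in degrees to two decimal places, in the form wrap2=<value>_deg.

wrap2=205.68_deg

crossed belt: β = asin((r1+r2)/C) = asin(16/72) = 12.8396°
wrap1 = wrap2 = π + 2β = 205.6792°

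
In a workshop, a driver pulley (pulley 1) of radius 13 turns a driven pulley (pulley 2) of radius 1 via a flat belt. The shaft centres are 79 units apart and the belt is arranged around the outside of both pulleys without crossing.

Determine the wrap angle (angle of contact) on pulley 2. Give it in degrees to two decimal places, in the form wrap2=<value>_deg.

open belt: β = asin((r2−r1)/C) = asin(-12/79) = -8.7370°
wrap1 = π − 2β = 197.4740°
wrap2 = π + 2β = 162.5260°

wrap2=162.53_deg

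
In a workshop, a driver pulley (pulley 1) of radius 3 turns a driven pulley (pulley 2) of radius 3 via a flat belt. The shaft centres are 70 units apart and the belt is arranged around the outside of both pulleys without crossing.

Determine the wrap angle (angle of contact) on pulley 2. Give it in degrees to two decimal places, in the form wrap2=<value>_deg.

wrap2=180.00_deg

open belt: β = asin((r2−r1)/C) = asin(0/70) = 0.0000°
wrap1 = π − 2β = 180.0000°
wrap2 = π + 2β = 180.0000°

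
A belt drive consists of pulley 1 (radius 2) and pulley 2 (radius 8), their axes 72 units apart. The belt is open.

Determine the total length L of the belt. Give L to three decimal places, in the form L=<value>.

open belt: β = asin((r2−r1)/C) = asin(6/72) = 4.7802°
wrap1 = π − 2β = 170.4396°
wrap2 = π + 2β = 189.5604°
tangent length = C·cosβ = 71.7496
L = r1·wrap1 + r2·wrap2 + 2·C·cosβ = 2·2.9747 + 8·3.3085 + 2·71.7496 = 175.9162

L=175.916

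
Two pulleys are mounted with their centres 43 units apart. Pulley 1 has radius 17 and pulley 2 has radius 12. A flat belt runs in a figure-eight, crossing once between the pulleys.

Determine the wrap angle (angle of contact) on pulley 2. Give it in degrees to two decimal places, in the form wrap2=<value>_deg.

wrap2=264.82_deg

crossed belt: β = asin((r1+r2)/C) = asin(29/43) = 42.4090°
wrap1 = wrap2 = π + 2β = 264.8180°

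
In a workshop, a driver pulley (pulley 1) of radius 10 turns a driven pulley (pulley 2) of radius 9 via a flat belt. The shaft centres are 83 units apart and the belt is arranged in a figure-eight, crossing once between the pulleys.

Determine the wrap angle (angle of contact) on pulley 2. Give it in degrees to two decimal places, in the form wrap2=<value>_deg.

wrap2=206.47_deg

crossed belt: β = asin((r1+r2)/C) = asin(19/83) = 13.2332°
wrap1 = wrap2 = π + 2β = 206.4665°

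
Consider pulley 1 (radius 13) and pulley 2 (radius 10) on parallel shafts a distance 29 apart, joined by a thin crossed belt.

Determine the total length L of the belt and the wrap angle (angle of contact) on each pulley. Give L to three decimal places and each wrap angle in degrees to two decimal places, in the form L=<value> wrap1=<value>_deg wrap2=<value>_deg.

L=149.714 wrap1=284.95_deg wrap2=284.95_deg

crossed belt: β = asin((r1+r2)/C) = asin(23/29) = 52.4765°
wrap1 = wrap2 = π + 2β = 284.9530°
tangent length = C·cosβ = 17.6635
L = (r1+r2)·wrap + 2·C·cosβ = 23·4.9734 + 2·17.6635 = 149.7145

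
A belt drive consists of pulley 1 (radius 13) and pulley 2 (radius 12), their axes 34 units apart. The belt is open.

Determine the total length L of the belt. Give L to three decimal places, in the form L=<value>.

open belt: β = asin((r2−r1)/C) = asin(-1/34) = -1.6854°
wrap1 = π − 2β = 183.3708°
wrap2 = π + 2β = 176.6292°
tangent length = C·cosβ = 33.9853
L = r1·wrap1 + r2·wrap2 + 2·C·cosβ = 13·3.2004 + 12·3.0828 + 2·33.9853 = 146.5692

L=146.569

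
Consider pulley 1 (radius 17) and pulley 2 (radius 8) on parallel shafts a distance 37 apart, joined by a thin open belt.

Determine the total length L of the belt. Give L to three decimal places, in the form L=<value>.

L=154.740

open belt: β = asin((r2−r1)/C) = asin(-9/37) = -14.0780°
wrap1 = π − 2β = 208.1561°
wrap2 = π + 2β = 151.8439°
tangent length = C·cosβ = 35.8887
L = r1·wrap1 + r2·wrap2 + 2·C·cosβ = 17·3.6330 + 8·2.6502 + 2·35.8887 = 154.7400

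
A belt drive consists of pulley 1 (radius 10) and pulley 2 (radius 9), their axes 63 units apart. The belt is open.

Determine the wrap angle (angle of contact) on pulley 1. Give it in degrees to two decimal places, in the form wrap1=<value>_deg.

wrap1=181.82_deg

open belt: β = asin((r2−r1)/C) = asin(-1/63) = -0.9095°
wrap1 = π − 2β = 181.8190°
wrap2 = π + 2β = 178.1810°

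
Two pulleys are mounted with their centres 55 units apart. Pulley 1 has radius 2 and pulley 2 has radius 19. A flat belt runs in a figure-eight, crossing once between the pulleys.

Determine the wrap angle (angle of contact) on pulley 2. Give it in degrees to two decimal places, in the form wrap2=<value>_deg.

wrap2=224.89_deg

crossed belt: β = asin((r1+r2)/C) = asin(21/55) = 22.4464°
wrap1 = wrap2 = π + 2β = 224.8927°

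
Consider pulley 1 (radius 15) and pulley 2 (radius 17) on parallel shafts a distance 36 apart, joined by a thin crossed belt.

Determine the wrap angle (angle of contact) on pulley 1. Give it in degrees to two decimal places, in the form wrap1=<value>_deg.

wrap1=305.47_deg

crossed belt: β = asin((r1+r2)/C) = asin(32/36) = 62.7340°
wrap1 = wrap2 = π + 2β = 305.4679°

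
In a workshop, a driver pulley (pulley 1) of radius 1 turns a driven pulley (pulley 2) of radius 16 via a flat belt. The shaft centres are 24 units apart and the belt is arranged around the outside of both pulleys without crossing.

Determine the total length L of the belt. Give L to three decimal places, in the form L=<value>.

L=111.131

open belt: β = asin((r2−r1)/C) = asin(15/24) = 38.6822°
wrap1 = π − 2β = 102.6356°
wrap2 = π + 2β = 257.3644°
tangent length = C·cosβ = 18.7350
L = r1·wrap1 + r2·wrap2 + 2·C·cosβ = 1·1.7913 + 16·4.4919 + 2·18.7350 = 111.1310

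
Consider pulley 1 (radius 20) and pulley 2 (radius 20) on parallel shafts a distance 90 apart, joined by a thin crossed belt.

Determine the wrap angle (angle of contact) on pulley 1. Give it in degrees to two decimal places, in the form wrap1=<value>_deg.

wrap1=232.78_deg

crossed belt: β = asin((r1+r2)/C) = asin(40/90) = 26.3878°
wrap1 = wrap2 = π + 2β = 232.7756°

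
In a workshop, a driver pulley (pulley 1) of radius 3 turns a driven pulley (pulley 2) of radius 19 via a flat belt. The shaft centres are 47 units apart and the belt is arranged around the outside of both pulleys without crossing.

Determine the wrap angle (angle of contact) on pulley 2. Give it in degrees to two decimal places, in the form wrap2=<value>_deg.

wrap2=219.81_deg

open belt: β = asin((r2−r1)/C) = asin(16/47) = 19.9028°
wrap1 = π − 2β = 140.1944°
wrap2 = π + 2β = 219.8056°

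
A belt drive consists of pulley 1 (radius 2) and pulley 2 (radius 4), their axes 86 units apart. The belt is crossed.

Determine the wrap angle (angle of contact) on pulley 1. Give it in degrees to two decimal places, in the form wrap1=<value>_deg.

wrap1=188.00_deg

crossed belt: β = asin((r1+r2)/C) = asin(6/86) = 4.0006°
wrap1 = wrap2 = π + 2β = 188.0013°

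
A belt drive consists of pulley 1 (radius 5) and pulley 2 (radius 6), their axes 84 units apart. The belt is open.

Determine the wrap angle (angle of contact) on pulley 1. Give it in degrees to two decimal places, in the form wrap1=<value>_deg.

open belt: β = asin((r2−r1)/C) = asin(1/84) = 0.6821°
wrap1 = π − 2β = 178.6358°
wrap2 = π + 2β = 181.3642°

wrap1=178.64_deg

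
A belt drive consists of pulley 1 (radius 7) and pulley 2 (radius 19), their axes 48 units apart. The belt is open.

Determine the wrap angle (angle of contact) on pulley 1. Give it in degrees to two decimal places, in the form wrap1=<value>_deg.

open belt: β = asin((r2−r1)/C) = asin(12/48) = 14.4775°
wrap1 = π − 2β = 151.0450°
wrap2 = π + 2β = 208.9550°

wrap1=151.04_deg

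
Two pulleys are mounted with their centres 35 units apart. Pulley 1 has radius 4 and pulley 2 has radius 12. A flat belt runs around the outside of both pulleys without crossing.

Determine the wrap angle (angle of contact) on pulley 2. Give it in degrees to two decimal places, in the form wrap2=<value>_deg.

open belt: β = asin((r2−r1)/C) = asin(8/35) = 13.2130°
wrap1 = π − 2β = 153.5740°
wrap2 = π + 2β = 206.4260°

wrap2=206.43_deg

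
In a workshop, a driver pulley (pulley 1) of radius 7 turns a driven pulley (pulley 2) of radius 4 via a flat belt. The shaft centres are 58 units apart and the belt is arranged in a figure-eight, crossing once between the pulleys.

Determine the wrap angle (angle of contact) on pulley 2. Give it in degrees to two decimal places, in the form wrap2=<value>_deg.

crossed belt: β = asin((r1+r2)/C) = asin(11/58) = 10.9327°
wrap1 = wrap2 = π + 2β = 201.8653°

wrap2=201.87_deg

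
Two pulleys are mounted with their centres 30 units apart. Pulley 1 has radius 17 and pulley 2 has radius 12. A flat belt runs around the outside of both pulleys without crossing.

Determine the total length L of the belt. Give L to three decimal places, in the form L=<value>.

L=151.941

open belt: β = asin((r2−r1)/C) = asin(-5/30) = -9.5941°
wrap1 = π − 2β = 199.1881°
wrap2 = π + 2β = 160.8119°
tangent length = C·cosβ = 29.5804
L = r1·wrap1 + r2·wrap2 + 2·C·cosβ = 17·3.4765 + 12·2.8067 + 2·29.5804 = 151.9415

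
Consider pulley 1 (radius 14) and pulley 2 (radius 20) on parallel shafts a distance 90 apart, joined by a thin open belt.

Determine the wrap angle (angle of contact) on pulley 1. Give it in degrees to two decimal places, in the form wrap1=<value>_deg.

wrap1=172.35_deg

open belt: β = asin((r2−r1)/C) = asin(6/90) = 3.8226°
wrap1 = π − 2β = 172.3549°
wrap2 = π + 2β = 187.6451°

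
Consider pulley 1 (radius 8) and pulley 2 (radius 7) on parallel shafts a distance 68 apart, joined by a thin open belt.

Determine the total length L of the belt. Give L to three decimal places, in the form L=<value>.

open belt: β = asin((r2−r1)/C) = asin(-1/68) = -0.8426°
wrap1 = π − 2β = 181.6852°
wrap2 = π + 2β = 178.3148°
tangent length = C·cosβ = 67.9926
L = r1·wrap1 + r2·wrap2 + 2·C·cosβ = 8·3.1710 + 7·3.1122 + 2·67.9926 = 183.1386

L=183.139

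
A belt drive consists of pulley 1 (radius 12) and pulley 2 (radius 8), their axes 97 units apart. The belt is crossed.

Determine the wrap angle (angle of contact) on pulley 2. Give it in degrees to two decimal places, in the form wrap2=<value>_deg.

crossed belt: β = asin((r1+r2)/C) = asin(20/97) = 11.8989°
wrap1 = wrap2 = π + 2β = 203.7978°

wrap2=203.80_deg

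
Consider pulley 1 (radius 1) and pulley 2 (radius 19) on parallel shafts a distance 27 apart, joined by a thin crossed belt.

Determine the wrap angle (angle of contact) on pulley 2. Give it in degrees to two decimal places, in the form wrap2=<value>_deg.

crossed belt: β = asin((r1+r2)/C) = asin(20/27) = 47.7946°
wrap1 = wrap2 = π + 2β = 275.5891°

wrap2=275.59_deg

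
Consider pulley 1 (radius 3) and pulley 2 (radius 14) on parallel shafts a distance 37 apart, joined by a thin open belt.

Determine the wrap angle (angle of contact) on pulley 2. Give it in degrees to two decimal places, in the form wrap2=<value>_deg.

open belt: β = asin((r2−r1)/C) = asin(11/37) = 17.2953°
wrap1 = π − 2β = 145.4093°
wrap2 = π + 2β = 214.5907°

wrap2=214.59_deg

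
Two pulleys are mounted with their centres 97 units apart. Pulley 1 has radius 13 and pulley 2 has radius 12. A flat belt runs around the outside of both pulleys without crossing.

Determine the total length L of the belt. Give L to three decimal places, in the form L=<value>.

L=272.550

open belt: β = asin((r2−r1)/C) = asin(-1/97) = -0.5907°
wrap1 = π − 2β = 181.1814°
wrap2 = π + 2β = 178.8186°
tangent length = C·cosβ = 96.9948
L = r1·wrap1 + r2·wrap2 + 2·C·cosβ = 13·3.1622 + 12·3.1210 + 2·96.9948 = 272.5501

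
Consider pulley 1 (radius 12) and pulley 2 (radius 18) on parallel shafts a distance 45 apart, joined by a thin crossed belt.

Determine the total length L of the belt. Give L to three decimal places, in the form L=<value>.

L=205.113

crossed belt: β = asin((r1+r2)/C) = asin(30/45) = 41.8103°
wrap1 = wrap2 = π + 2β = 263.6206°
tangent length = C·cosβ = 33.5410
L = (r1+r2)·wrap + 2·C·cosβ = 30·4.6010 + 2·33.5410 = 205.1135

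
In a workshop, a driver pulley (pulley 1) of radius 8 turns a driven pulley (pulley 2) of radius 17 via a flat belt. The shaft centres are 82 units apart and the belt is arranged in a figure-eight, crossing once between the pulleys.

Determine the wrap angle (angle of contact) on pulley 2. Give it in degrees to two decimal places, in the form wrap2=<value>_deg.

wrap2=215.50_deg

crossed belt: β = asin((r1+r2)/C) = asin(25/82) = 17.7508°
wrap1 = wrap2 = π + 2β = 215.5017°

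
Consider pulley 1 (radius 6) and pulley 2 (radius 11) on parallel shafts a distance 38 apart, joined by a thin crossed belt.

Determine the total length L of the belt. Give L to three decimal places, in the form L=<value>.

crossed belt: β = asin((r1+r2)/C) = asin(17/38) = 26.5750°
wrap1 = wrap2 = π + 2β = 233.1499°
tangent length = C·cosβ = 33.9853
L = (r1+r2)·wrap + 2·C·cosβ = 17·4.0692 + 2·33.9853 = 137.1476

L=137.148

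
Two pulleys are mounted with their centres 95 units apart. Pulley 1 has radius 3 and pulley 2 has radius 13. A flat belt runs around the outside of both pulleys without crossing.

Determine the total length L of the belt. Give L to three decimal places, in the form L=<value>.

open belt: β = asin((r2−r1)/C) = asin(10/95) = 6.0423°
wrap1 = π − 2β = 167.9153°
wrap2 = π + 2β = 192.0847°
tangent length = C·cosβ = 94.4722
L = r1·wrap1 + r2·wrap2 + 2·C·cosβ = 3·2.9307 + 13·3.3525 + 2·94.4722 = 241.3191

L=241.319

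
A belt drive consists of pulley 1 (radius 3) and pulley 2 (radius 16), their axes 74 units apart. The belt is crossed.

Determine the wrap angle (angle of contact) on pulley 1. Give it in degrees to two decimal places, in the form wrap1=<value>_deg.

crossed belt: β = asin((r1+r2)/C) = asin(19/74) = 14.8777°
wrap1 = wrap2 = π + 2β = 209.7554°

wrap1=209.76_deg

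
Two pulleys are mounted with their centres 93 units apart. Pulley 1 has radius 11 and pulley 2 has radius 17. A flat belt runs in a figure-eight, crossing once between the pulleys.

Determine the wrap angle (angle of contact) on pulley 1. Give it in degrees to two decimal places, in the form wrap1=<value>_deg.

wrap1=215.04_deg

crossed belt: β = asin((r1+r2)/C) = asin(28/93) = 17.5222°
wrap1 = wrap2 = π + 2β = 215.0444°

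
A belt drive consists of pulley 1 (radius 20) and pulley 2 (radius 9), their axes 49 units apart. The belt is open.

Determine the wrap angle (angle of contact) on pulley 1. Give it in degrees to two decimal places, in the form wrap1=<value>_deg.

wrap1=205.95_deg

open belt: β = asin((r2−r1)/C) = asin(-11/49) = -12.9729°
wrap1 = π − 2β = 205.9458°
wrap2 = π + 2β = 154.0542°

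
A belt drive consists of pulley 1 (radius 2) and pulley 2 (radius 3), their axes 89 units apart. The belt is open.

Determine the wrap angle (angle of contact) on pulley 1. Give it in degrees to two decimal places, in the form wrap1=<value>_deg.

open belt: β = asin((r2−r1)/C) = asin(1/89) = 0.6438°
wrap1 = π − 2β = 178.7124°
wrap2 = π + 2β = 181.2876°

wrap1=178.71_deg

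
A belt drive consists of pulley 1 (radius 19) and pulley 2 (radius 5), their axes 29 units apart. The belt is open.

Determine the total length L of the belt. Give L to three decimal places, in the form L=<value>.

L=140.298

open belt: β = asin((r2−r1)/C) = asin(-14/29) = -28.8657°
wrap1 = π − 2β = 237.7315°
wrap2 = π + 2β = 122.2685°
tangent length = C·cosβ = 25.3969
L = r1·wrap1 + r2·wrap2 + 2·C·cosβ = 19·4.1492 + 5·2.1340 + 2·25.3969 = 140.2984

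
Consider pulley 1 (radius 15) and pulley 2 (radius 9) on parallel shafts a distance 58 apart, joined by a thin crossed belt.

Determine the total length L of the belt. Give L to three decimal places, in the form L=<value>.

crossed belt: β = asin((r1+r2)/C) = asin(24/58) = 24.4433°
wrap1 = wrap2 = π + 2β = 228.8867°
tangent length = C·cosβ = 52.8015
L = (r1+r2)·wrap + 2·C·cosβ = 24·3.9948 + 2·52.8015 = 201.4789

L=201.479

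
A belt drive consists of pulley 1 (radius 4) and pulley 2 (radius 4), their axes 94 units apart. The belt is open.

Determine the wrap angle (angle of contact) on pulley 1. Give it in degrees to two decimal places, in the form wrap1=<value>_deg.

wrap1=180.00_deg

open belt: β = asin((r2−r1)/C) = asin(0/94) = 0.0000°
wrap1 = π − 2β = 180.0000°
wrap2 = π + 2β = 180.0000°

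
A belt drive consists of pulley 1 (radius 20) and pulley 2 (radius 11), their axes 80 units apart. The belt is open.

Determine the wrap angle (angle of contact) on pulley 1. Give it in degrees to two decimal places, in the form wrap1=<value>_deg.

wrap1=192.92_deg

open belt: β = asin((r2−r1)/C) = asin(-9/80) = -6.4594°
wrap1 = π − 2β = 192.9189°
wrap2 = π + 2β = 167.0811°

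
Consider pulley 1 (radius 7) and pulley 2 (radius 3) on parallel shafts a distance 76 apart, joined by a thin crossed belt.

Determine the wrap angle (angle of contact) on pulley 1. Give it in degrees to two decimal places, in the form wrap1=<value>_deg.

wrap1=195.12_deg

crossed belt: β = asin((r1+r2)/C) = asin(10/76) = 7.5608°
wrap1 = wrap2 = π + 2β = 195.1217°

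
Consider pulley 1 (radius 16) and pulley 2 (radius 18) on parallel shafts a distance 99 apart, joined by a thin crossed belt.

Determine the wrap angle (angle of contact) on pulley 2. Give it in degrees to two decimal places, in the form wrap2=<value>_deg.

crossed belt: β = asin((r1+r2)/C) = asin(34/99) = 20.0863°
wrap1 = wrap2 = π + 2β = 220.1725°

wrap2=220.17_deg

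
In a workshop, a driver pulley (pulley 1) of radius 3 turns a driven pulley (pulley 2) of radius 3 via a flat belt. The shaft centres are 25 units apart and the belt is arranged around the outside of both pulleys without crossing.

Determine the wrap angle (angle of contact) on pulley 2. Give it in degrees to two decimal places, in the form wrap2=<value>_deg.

wrap2=180.00_deg

open belt: β = asin((r2−r1)/C) = asin(0/25) = 0.0000°
wrap1 = π − 2β = 180.0000°
wrap2 = π + 2β = 180.0000°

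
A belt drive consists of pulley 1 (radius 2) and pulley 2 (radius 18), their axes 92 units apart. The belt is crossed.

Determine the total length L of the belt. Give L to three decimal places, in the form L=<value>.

crossed belt: β = asin((r1+r2)/C) = asin(20/92) = 12.5559°
wrap1 = wrap2 = π + 2β = 205.1117°
tangent length = C·cosβ = 89.7998
L = (r1+r2)·wrap + 2·C·cosβ = 20·3.5799 + 2·89.7998 = 251.1970

L=251.197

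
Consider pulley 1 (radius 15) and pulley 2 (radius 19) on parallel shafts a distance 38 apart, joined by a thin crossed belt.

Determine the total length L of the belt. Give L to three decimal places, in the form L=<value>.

crossed belt: β = asin((r1+r2)/C) = asin(34/38) = 63.4746°
wrap1 = wrap2 = π + 2β = 306.9493°
tangent length = C·cosβ = 16.9706
L = (r1+r2)·wrap + 2·C·cosβ = 34·5.3573 + 2·16.9706 = 216.0885

L=216.089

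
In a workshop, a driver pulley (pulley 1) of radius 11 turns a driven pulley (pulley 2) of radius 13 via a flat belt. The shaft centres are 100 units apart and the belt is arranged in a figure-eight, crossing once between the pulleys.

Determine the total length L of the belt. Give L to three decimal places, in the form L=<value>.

L=281.186

crossed belt: β = asin((r1+r2)/C) = asin(24/100) = 13.8865°
wrap1 = wrap2 = π + 2β = 207.7731°
tangent length = C·cosβ = 97.0773
L = (r1+r2)·wrap + 2·C·cosβ = 24·3.6263 + 2·97.0773 = 281.1864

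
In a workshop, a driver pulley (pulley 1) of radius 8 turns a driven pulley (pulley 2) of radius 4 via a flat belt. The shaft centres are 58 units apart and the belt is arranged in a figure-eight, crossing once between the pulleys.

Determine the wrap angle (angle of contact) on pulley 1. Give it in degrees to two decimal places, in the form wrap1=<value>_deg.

wrap1=203.88_deg

crossed belt: β = asin((r1+r2)/C) = asin(12/58) = 11.9405°
wrap1 = wrap2 = π + 2β = 203.8811°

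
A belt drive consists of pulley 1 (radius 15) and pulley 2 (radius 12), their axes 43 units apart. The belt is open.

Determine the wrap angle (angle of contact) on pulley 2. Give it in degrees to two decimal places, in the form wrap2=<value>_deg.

wrap2=172.00_deg

open belt: β = asin((r2−r1)/C) = asin(-3/43) = -4.0006°
wrap1 = π − 2β = 188.0013°
wrap2 = π + 2β = 171.9987°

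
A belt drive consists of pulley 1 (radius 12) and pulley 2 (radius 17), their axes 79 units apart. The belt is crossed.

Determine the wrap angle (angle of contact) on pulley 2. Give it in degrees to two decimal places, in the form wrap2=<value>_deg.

wrap2=223.07_deg

crossed belt: β = asin((r1+r2)/C) = asin(29/79) = 21.5362°
wrap1 = wrap2 = π + 2β = 223.0724°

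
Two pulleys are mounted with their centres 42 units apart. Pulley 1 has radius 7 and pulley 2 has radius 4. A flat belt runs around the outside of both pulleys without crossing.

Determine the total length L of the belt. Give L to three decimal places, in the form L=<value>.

L=118.772

open belt: β = asin((r2−r1)/C) = asin(-3/42) = -4.0960°
wrap1 = π − 2β = 188.1921°
wrap2 = π + 2β = 171.8079°
tangent length = C·cosβ = 41.8927
L = r1·wrap1 + r2·wrap2 + 2·C·cosβ = 7·3.2846 + 4·2.9986 + 2·41.8927 = 118.7719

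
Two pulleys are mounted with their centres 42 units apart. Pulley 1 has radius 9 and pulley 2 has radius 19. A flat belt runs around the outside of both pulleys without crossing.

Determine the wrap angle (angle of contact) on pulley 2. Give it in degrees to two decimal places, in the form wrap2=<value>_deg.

open belt: β = asin((r2−r1)/C) = asin(10/42) = 13.7741°
wrap1 = π − 2β = 152.4517°
wrap2 = π + 2β = 207.5483°

wrap2=207.55_deg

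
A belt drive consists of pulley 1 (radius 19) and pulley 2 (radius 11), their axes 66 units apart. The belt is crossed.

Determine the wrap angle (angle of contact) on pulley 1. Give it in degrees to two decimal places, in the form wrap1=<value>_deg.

wrap1=234.07_deg

crossed belt: β = asin((r1+r2)/C) = asin(30/66) = 27.0357°
wrap1 = wrap2 = π + 2β = 234.0714°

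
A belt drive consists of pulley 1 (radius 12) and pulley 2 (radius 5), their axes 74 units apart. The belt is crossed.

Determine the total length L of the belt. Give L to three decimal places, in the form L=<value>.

L=205.330

crossed belt: β = asin((r1+r2)/C) = asin(17/74) = 13.2812°
wrap1 = wrap2 = π + 2β = 206.5623°
tangent length = C·cosβ = 72.0208
L = (r1+r2)·wrap + 2·C·cosβ = 17·3.6052 + 2·72.0208 = 205.3299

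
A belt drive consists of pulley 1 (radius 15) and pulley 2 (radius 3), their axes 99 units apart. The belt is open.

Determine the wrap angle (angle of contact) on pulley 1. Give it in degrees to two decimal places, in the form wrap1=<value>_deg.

open belt: β = asin((r2−r1)/C) = asin(-12/99) = -6.9621°
wrap1 = π − 2β = 193.9241°
wrap2 = π + 2β = 166.0759°

wrap1=193.92_deg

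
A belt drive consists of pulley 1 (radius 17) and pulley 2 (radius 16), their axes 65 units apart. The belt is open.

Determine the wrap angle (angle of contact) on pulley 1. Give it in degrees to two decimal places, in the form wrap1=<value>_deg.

wrap1=181.76_deg

open belt: β = asin((r2−r1)/C) = asin(-1/65) = -0.8815°
wrap1 = π − 2β = 181.7630°
wrap2 = π + 2β = 178.2370°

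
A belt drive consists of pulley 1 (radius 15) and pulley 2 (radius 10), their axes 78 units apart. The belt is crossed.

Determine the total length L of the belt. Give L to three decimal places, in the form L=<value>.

crossed belt: β = asin((r1+r2)/C) = asin(25/78) = 18.6939°
wrap1 = wrap2 = π + 2β = 217.3879°
tangent length = C·cosβ = 73.8850
L = (r1+r2)·wrap + 2·C·cosβ = 25·3.7941 + 2·73.8850 = 242.6234

L=242.623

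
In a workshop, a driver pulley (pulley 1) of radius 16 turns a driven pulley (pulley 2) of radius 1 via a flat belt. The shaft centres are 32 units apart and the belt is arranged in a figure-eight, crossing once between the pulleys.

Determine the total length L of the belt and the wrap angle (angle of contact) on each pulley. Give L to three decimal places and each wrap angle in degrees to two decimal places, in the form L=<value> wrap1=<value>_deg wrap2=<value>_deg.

L=126.671 wrap1=244.18_deg wrap2=244.18_deg

crossed belt: β = asin((r1+r2)/C) = asin(17/32) = 32.0900°
wrap1 = wrap2 = π + 2β = 244.1799°
tangent length = C·cosβ = 27.1109
L = (r1+r2)·wrap + 2·C·cosβ = 17·4.2617 + 2·27.1109 = 126.6714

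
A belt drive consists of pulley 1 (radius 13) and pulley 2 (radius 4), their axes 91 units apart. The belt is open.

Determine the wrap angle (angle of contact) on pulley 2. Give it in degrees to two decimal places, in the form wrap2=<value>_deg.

open belt: β = asin((r2−r1)/C) = asin(-9/91) = -5.6759°
wrap1 = π − 2β = 191.3518°
wrap2 = π + 2β = 168.6482°

wrap2=168.65_deg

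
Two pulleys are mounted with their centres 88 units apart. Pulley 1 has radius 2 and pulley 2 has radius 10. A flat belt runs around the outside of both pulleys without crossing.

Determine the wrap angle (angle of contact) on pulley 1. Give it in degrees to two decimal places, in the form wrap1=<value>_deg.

wrap1=169.57_deg

open belt: β = asin((r2−r1)/C) = asin(8/88) = 5.2159°
wrap1 = π − 2β = 169.5682°
wrap2 = π + 2β = 190.4318°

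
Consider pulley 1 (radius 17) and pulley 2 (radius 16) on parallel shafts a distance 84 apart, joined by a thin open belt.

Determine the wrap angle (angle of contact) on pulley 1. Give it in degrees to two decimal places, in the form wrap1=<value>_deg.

open belt: β = asin((r2−r1)/C) = asin(-1/84) = -0.6821°
wrap1 = π − 2β = 181.3642°
wrap2 = π + 2β = 178.6358°

wrap1=181.36_deg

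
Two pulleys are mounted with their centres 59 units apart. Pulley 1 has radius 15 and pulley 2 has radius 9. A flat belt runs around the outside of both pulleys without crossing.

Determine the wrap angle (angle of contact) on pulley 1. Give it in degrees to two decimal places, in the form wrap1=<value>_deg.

open belt: β = asin((r2−r1)/C) = asin(-6/59) = -5.8368°
wrap1 = π − 2β = 191.6736°
wrap2 = π + 2β = 168.3264°

wrap1=191.67_deg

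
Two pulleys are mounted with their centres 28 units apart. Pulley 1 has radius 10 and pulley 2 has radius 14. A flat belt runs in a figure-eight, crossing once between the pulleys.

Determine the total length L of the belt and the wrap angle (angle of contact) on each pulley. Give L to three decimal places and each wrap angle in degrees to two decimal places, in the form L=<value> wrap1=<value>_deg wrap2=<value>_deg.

crossed belt: β = asin((r1+r2)/C) = asin(24/28) = 58.9973°
wrap1 = wrap2 = π + 2β = 297.9946°
tangent length = C·cosβ = 14.4222
L = (r1+r2)·wrap + 2·C·cosβ = 24·5.2010 + 2·14.4222 = 153.6681

L=153.668 wrap1=297.99_deg wrap2=297.99_deg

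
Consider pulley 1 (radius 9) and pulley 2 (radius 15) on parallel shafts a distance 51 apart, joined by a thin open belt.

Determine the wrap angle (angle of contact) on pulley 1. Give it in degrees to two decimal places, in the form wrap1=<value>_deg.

open belt: β = asin((r2−r1)/C) = asin(6/51) = 6.7563°
wrap1 = π − 2β = 166.4873°
wrap2 = π + 2β = 193.5127°

wrap1=166.49_deg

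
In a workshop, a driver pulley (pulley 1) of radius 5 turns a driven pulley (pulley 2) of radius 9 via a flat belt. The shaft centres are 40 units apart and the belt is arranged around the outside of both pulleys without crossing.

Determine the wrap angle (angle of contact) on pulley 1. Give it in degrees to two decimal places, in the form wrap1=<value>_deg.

wrap1=168.52_deg

open belt: β = asin((r2−r1)/C) = asin(4/40) = 5.7392°
wrap1 = π − 2β = 168.5217°
wrap2 = π + 2β = 191.4783°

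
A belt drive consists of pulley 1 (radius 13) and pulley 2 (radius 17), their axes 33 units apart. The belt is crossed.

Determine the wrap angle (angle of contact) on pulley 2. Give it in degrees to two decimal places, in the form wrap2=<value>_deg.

crossed belt: β = asin((r1+r2)/C) = asin(30/33) = 65.3800°
wrap1 = wrap2 = π + 2β = 310.7600°

wrap2=310.76_deg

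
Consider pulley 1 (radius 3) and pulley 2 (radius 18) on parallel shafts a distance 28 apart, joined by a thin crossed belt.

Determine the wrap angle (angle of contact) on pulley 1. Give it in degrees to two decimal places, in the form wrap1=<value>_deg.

wrap1=277.18_deg

crossed belt: β = asin((r1+r2)/C) = asin(21/28) = 48.5904°
wrap1 = wrap2 = π + 2β = 277.1808°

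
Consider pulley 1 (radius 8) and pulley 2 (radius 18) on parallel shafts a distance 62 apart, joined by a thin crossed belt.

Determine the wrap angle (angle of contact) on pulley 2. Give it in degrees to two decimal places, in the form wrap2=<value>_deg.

crossed belt: β = asin((r1+r2)/C) = asin(26/62) = 24.7939°
wrap1 = wrap2 = π + 2β = 229.5877°

wrap2=229.59_deg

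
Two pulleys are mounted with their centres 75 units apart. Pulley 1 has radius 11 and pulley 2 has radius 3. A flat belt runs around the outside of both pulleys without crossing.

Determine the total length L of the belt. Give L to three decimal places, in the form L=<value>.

L=194.836

open belt: β = asin((r2−r1)/C) = asin(-8/75) = -6.1232°
wrap1 = π − 2β = 192.2464°
wrap2 = π + 2β = 167.7536°
tangent length = C·cosβ = 74.5721
L = r1·wrap1 + r2·wrap2 + 2·C·cosβ = 11·3.3553 + 3·2.9279 + 2·74.5721 = 194.8364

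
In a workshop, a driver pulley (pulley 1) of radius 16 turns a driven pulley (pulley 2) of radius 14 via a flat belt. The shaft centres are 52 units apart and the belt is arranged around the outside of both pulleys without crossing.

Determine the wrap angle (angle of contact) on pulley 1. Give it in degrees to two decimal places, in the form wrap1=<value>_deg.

wrap1=184.41_deg

open belt: β = asin((r2−r1)/C) = asin(-2/52) = -2.2042°
wrap1 = π − 2β = 184.4085°
wrap2 = π + 2β = 175.5915°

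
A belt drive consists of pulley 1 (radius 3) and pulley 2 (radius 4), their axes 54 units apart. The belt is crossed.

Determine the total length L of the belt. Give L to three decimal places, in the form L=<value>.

crossed belt: β = asin((r1+r2)/C) = asin(7/54) = 7.4482°
wrap1 = wrap2 = π + 2β = 194.8964°
tangent length = C·cosβ = 53.5444
L = (r1+r2)·wrap + 2·C·cosβ = 7·3.4016 + 2·53.5444 = 130.8998

L=130.900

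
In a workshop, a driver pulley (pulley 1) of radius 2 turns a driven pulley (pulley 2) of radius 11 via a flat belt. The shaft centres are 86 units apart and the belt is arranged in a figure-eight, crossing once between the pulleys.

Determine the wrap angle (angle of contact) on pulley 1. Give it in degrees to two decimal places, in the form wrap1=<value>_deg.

wrap1=197.39_deg

crossed belt: β = asin((r1+r2)/C) = asin(13/86) = 8.6943°
wrap1 = wrap2 = π + 2β = 197.3886°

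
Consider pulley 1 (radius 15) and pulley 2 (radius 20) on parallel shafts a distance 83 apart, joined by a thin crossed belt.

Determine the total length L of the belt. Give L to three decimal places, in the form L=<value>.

crossed belt: β = asin((r1+r2)/C) = asin(35/83) = 24.9411°
wrap1 = wrap2 = π + 2β = 229.8822°
tangent length = C·cosβ = 75.2596
L = (r1+r2)·wrap + 2·C·cosβ = 35·4.0122 + 2·75.2596 = 290.9462

L=290.946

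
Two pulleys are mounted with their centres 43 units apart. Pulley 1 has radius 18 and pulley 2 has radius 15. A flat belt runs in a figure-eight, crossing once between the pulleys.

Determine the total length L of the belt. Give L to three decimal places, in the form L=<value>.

crossed belt: β = asin((r1+r2)/C) = asin(33/43) = 50.1247°
wrap1 = wrap2 = π + 2β = 280.2494°
tangent length = C·cosβ = 27.5681
L = (r1+r2)·wrap + 2·C·cosβ = 33·4.8913 + 2·27.5681 = 216.5483

L=216.548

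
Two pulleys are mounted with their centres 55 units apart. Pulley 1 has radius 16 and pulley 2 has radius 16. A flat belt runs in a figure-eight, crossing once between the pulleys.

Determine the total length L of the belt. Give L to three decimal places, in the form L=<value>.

L=229.738

crossed belt: β = asin((r1+r2)/C) = asin(32/55) = 35.5785°
wrap1 = wrap2 = π + 2β = 251.1571°
tangent length = C·cosβ = 44.7325
L = (r1+r2)·wrap + 2·C·cosβ = 32·4.3835 + 2·44.7325 = 229.7376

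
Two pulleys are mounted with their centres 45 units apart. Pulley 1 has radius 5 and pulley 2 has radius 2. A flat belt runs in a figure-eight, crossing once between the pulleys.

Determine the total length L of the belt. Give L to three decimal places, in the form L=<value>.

crossed belt: β = asin((r1+r2)/C) = asin(7/45) = 8.9490°
wrap1 = wrap2 = π + 2β = 197.8980°
tangent length = C·cosβ = 44.4522
L = (r1+r2)·wrap + 2·C·cosβ = 7·3.4540 + 2·44.4522 = 113.0822

L=113.082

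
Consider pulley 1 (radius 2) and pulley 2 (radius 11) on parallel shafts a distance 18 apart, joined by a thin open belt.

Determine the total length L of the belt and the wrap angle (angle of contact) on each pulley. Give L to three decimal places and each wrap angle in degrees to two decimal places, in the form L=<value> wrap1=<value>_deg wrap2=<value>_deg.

L=81.442 wrap1=120.00_deg wrap2=240.00_deg

open belt: β = asin((r2−r1)/C) = asin(9/18) = 30.0000°
wrap1 = π − 2β = 120.0000°
wrap2 = π + 2β = 240.0000°
tangent length = C·cosβ = 15.5885
L = r1·wrap1 + r2·wrap2 + 2·C·cosβ = 2·2.0944 + 11·4.1888 + 2·15.5885 = 81.4424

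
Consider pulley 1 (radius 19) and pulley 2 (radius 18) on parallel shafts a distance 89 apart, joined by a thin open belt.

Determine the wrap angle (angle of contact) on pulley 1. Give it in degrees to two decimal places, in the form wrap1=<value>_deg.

open belt: β = asin((r2−r1)/C) = asin(-1/89) = -0.6438°
wrap1 = π − 2β = 181.2876°
wrap2 = π + 2β = 178.7124°

wrap1=181.29_deg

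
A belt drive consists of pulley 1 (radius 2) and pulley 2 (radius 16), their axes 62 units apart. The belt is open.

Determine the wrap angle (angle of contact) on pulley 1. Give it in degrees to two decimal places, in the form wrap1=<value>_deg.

wrap1=153.90_deg

open belt: β = asin((r2−r1)/C) = asin(14/62) = 13.0503°
wrap1 = π − 2β = 153.8994°
wrap2 = π + 2β = 206.1006°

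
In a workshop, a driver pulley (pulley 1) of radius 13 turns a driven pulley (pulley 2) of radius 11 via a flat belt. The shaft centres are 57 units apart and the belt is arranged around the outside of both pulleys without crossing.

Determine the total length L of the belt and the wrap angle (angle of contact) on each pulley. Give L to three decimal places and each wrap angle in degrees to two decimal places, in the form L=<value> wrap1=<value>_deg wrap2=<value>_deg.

open belt: β = asin((r2−r1)/C) = asin(-2/57) = -2.0108°
wrap1 = π − 2β = 184.0216°
wrap2 = π + 2β = 175.9784°
tangent length = C·cosβ = 56.9649
L = r1·wrap1 + r2·wrap2 + 2·C·cosβ = 13·3.2118 + 11·3.0714 + 2·56.9649 = 189.4684

L=189.468 wrap1=184.02_deg wrap2=175.98_deg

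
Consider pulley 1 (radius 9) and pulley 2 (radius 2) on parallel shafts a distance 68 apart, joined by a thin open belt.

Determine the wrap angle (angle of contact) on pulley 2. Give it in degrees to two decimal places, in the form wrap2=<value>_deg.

open belt: β = asin((r2−r1)/C) = asin(-7/68) = -5.9086°
wrap1 = π − 2β = 191.8171°
wrap2 = π + 2β = 168.1829°

wrap2=168.18_deg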